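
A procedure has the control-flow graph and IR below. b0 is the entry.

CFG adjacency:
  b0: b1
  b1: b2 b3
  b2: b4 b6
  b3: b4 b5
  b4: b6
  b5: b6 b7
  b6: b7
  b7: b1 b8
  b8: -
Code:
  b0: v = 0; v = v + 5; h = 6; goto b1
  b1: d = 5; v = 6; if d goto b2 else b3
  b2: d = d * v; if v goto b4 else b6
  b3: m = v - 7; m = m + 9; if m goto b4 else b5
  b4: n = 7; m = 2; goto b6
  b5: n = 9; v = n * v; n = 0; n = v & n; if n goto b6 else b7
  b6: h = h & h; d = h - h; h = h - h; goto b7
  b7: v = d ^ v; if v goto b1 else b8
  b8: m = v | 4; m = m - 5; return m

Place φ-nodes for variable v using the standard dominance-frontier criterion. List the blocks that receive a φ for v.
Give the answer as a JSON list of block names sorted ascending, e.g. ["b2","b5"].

Answer: ["b1", "b6", "b7"]

Analysis:
idom tree: b1←b0 b2←b1 b3←b1 b4←b1 b5←b3 b6←b1 b7←b1 b8←b7
Dom at joins:
  b1: preds {b0,b7}: {b0} ∩ {b0,b1,b7} = {b0}; idom=b0
  b4: preds {b2,b3}: {b0,b1,b2} ∩ {b0,b1,b3} = {b0,b1}; idom=b1
  b6: preds {b2,b4,b5}: {b0,b1,b2} ∩ {b0,b1,b4} ∩ {b0,b1,b3,b5} = {b0,b1}; idom=b1
  b7: preds {b5,b6}: {b0,b1,b3,b5} ∩ {b0,b1,b6} = {b0,b1}; idom=b1

Frontier:
  b1←b0: walk · to b0
  b1←b7: walk b7→b1 to b0
  b4←b2: walk b2 to b1
  b4←b3: walk b3 to b1
  b6←b2: walk b2 to b1
  b6←b4: walk b4 to b1
  b6←b5: walk b5→b3 to b1
  b7←b5: walk b5→b3 to b1
  b7←b6: walk b6 to b1
  b0 → ∅
  b1 → {b1}
  b2 → {b4,b6}
  b3 → {b4,b6,b7}
  b4 → {b6}
  b5 → {b6,b7}
  b6 → {b7}
  b7 → {b1}
  b8 → ∅

φ for v: defs {b0,b1,b5,b7}
  DF⁺ = {b1,b6,b7}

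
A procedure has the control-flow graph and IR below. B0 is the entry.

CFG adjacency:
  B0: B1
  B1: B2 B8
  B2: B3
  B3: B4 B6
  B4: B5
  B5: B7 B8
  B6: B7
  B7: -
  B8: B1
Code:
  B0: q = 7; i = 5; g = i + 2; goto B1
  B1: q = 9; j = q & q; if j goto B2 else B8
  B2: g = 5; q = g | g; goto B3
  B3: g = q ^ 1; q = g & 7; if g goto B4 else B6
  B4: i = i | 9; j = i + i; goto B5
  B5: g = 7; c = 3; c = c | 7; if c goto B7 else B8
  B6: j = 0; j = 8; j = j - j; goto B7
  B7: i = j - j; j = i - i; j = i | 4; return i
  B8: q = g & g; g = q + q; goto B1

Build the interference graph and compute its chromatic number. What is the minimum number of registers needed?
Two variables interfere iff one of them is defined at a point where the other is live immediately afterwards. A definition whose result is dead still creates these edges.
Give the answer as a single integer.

Per-block:
  B0: def={g,i,q} ue=∅
  B1: def={j,q} ue=∅
  B2: def={g,q} ue=∅
  B3: def={g,q} ue={q}
  B4: def={i,j} ue={i}
  B5: def={c,g} ue=∅
  B6: def={j} ue=∅
  B7: def={i,j} ue={j}
  B8: def={g,q} ue={g}

Live sets:
  B0: in=∅ out={g,i}
  B1: in={g,i} out={g,i}
  B2: in={i} out={i,q}
  B3: in={i,q} out={i}
  B4: in={i} out={i,j}
  B5: in={i,j} out={g,i,j}
  B6: in=∅ out={j}
  B7: in={j} out=∅
  B8: in={g,i} out={g,i}

Conflict graph:
  c — {g,i,j}
  g — {c,i,j,q}
  i — {c,g,j,q}
  j — {c,g,i}
  q — {g,i}

Chromatic number:
  clique {c,g,i,j} ⇒ need ≥ 4
  assign c→R2 g→R0 i→R1 j→R3 q→R2 — no edge inside a register ⇒ χ ≤ 4
  χ = 4

Answer: 4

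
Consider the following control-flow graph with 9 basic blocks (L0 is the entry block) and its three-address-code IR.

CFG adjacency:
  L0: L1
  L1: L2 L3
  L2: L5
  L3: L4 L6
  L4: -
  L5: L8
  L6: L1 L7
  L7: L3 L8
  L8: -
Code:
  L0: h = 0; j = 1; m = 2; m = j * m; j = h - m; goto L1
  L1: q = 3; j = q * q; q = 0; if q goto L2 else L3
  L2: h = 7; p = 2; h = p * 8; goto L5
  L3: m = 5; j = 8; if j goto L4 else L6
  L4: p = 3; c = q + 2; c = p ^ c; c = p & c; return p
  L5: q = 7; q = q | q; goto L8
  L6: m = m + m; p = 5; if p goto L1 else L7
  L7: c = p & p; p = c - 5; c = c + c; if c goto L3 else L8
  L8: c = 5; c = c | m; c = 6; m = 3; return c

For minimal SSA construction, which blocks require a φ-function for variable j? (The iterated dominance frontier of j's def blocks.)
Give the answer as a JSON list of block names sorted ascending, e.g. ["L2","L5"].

Answer: ["L1", "L3", "L8"]

Working:
idom tree: L1←L0 L2←L1 L3←L1 L4←L3 L5←L2 L6←L3 L7←L6 L8←L1
Dom∩ at merges:
  L1: preds {L0,L6}: {L0} ∩ {L0,L1,L3,L6} = {L0}; idom=L0
  L3: preds {L1,L7}: {L0,L1} ∩ {L0,L1,L3,L6,L7} = {L0,L1}; idom=L1
  L8: preds {L5,L7}: {L0,L1,L2,L5} ∩ {L0,L1,L3,L6,L7} = {L0,L1}; idom=L1

Frontier:
  join L1 pred L0: · stop@L0
  join L1 pred L6: L6→L3→L1 stop@L0
  join L3 pred L1: · stop@L1
  join L3 pred L7: L7→L6→L3 stop@L1
  join L8 pred L5: L5→L2 stop@L1
  join L8 pred L7: L7→L6→L3 stop@L1
  DF(L0)=∅
  DF(L1)={L1}
  DF(L2)={L8}
  DF(L3)={L1,L3,L8}
  DF(L4)=∅
  DF(L5)={L8}
  DF(L6)={L1,L3,L8}
  DF(L7)={L3,L8}
  DF(L8)=∅

φ for j: defs {L0,L1,L3}
  DF⁺ = {L1,L3,L8}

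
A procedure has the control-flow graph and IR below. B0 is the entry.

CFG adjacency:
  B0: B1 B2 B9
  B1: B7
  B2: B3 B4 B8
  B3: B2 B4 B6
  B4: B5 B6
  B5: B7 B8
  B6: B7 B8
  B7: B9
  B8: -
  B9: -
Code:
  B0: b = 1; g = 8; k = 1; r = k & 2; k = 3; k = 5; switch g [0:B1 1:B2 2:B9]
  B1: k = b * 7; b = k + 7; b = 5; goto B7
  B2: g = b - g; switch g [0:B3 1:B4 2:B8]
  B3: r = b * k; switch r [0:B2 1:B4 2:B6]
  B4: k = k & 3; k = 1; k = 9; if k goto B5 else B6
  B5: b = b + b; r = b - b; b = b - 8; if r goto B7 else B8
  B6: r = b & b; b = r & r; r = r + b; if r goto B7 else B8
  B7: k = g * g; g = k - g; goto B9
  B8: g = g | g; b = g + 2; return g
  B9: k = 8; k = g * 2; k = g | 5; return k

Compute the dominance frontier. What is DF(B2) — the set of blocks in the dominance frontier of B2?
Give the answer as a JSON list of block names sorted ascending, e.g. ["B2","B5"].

idom tree: B1←B0 B2←B0 B3←B2 B4←B2 B5←B4 B6←B2 B7←B0 B8←B2 B9←B0
Join-block Dom:
  B2: preds {B0,B3}: {B0} ∩ {B0,B2,B3} = {B0}; idom=B0
  B4: preds {B2,B3}: {B0,B2} ∩ {B0,B2,B3} = {B0,B2}; idom=B2
  B6: preds {B3,B4}: {B0,B2,B3} ∩ {B0,B2,B4} = {B0,B2}; idom=B2
  B7: preds {B1,B5,B6}: {B0,B1} ∩ {B0,B2,B4,B5} ∩ {B0,B2,B6} = {B0}; idom=B0
  B8: preds {B2,B5,B6}: {B0,B2} ∩ {B0,B2,B4,B5} ∩ {B0,B2,B6} = {B0,B2}; idom=B2
  B9: preds {B0,B7}: {B0} ∩ {B0,B7} = {B0}; idom=B0

DF walk-up:
  join B2 pred B0: · stop@B0
  join B2 pred B3: B3→B2 stop@B0
  join B4 pred B2: · stop@B2
  join B4 pred B3: B3 stop@B2
  join B6 pred B3: B3 stop@B2
  join B6 pred B4: B4 stop@B2
  join B7 pred B1: B1 stop@B0
  join B7 pred B5: B5→B4→B2 stop@B0
  join B7 pred B6: B6→B2 stop@B0
  join B8 pred B2: · stop@B2
  join B8 pred B5: B5→B4 stop@B2
  join B8 pred B6: B6 stop@B2
  join B9 pred B0: · stop@B0
  join B9 pred B7: B7 stop@B0
  B0: DF=∅
  B1: DF={B7}
  B2: DF={B2,B7}
  B3: DF={B2,B4,B6}
  B4: DF={B6,B7,B8}
  B5: DF={B7,B8}
  B6: DF={B7,B8}
  B7: DF={B9}
  B8: DF=∅
  B9: DF=∅

DF(B2) = ["B2", "B7"]

Answer: ["B2", "B7"]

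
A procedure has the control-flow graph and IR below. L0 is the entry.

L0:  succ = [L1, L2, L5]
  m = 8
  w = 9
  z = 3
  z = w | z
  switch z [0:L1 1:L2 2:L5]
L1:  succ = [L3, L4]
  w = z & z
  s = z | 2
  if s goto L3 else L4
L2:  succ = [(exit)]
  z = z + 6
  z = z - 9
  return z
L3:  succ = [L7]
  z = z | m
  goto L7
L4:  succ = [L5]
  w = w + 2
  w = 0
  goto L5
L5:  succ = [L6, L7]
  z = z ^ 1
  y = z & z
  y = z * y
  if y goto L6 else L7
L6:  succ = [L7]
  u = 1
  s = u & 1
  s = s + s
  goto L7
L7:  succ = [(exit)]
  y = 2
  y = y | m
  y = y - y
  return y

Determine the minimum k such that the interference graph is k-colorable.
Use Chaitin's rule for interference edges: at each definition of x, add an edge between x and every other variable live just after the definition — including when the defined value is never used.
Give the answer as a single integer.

Answer: 4

Working:
Block summaries:
  L0: {m,w,z} / ∅
  L1: {s,w} / {z}
  L2: {z} / {z}
  L3: {z} / {m,z}
  L4: {w} / {w}
  L5: {y,z} / {z}
  L6: {s,u} / ∅
  L7: {y} / {m}

Backward fixpoint:
  live L0: ∅→{m,z}
  live L1: {m,z}→{m,w,z}
  live L2: {z}→∅
  live L3: {m,z}→{m}
  live L4: {m,w,z}→{m,z}
  live L5: {m,z}→{m}
  live L6: {m}→{m}
  live L7: {m}→∅

Interfere edges:
  m↔{s,u,w,y,z}
  s↔{m,w,z}
  u↔{m}
  w↔{m,s,z}
  y↔{m,z}
  z↔{m,s,w,y}

Chromatic number:
  clique {m,s,w,z} ⇒ need ≥ 4
  assign m→R0 s→R2 u→R1 w→R3 y→R2 z→R1 — no edge inside a register ⇒ χ ≤ 4
  χ = 4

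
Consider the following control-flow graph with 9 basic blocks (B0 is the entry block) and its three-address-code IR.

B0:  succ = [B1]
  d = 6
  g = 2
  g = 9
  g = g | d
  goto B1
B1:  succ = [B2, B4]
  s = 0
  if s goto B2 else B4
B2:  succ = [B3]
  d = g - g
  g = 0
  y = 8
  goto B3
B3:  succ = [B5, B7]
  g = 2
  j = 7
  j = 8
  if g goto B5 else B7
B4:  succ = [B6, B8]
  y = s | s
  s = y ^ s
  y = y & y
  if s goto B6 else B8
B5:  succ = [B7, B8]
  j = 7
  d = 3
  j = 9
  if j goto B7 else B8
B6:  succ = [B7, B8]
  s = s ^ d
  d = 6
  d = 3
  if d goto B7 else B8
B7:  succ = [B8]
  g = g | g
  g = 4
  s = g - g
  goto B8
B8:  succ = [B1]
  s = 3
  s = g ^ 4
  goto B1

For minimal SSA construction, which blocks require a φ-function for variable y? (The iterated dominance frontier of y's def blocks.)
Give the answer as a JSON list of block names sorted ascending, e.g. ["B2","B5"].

Answer: ["B1", "B7", "B8"]

Working:
idom tree: B1←B0 B2←B1 B3←B2 B4←B1 B5←B3 B6←B4 B7←B1 B8←B1
Dom at joins:
  B1: preds {B0,B8}: {B0} ∩ {B0,B1,B8} = {B0}; idom=B0
  B7: preds {B3,B5,B6}: {B0,B1,B2,B3} ∩ {B0,B1,B2,B3,B5} ∩ {B0,B1,B4,B6} = {B0,B1}; idom=B1
  B8: preds {B4,B5,B6,B7}: {B0,B1,B4} ∩ {B0,B1,B2,B3,B5} ∩ {B0,B1,B4,B6} ∩ {B0,B1,B7} = {B0,B1}; idom=B1

DF walk-up:
  B1←B0: walk · to B0
  B1←B8: walk B8→B1 to B0
  B7←B3: walk B3→B2 to B1
  B7←B5: walk B5→B3→B2 to B1
  B7←B6: walk B6→B4 to B1
  B8←B4: walk B4 to B1
  B8←B5: walk B5→B3→B2 to B1
  B8←B6: walk B6→B4 to B1
  B8←B7: walk B7 to B1
  B0: DF=∅
  B1: DF={B1}
  B2: DF={B7,B8}
  B3: DF={B7,B8}
  B4: DF={B7,B8}
  B5: DF={B7,B8}
  B6: DF={B7,B8}
  B7: DF={B8}
  B8: DF={B1}

φ for y: defs {B2,B4}
  DF⁺ = {B1,B7,B8}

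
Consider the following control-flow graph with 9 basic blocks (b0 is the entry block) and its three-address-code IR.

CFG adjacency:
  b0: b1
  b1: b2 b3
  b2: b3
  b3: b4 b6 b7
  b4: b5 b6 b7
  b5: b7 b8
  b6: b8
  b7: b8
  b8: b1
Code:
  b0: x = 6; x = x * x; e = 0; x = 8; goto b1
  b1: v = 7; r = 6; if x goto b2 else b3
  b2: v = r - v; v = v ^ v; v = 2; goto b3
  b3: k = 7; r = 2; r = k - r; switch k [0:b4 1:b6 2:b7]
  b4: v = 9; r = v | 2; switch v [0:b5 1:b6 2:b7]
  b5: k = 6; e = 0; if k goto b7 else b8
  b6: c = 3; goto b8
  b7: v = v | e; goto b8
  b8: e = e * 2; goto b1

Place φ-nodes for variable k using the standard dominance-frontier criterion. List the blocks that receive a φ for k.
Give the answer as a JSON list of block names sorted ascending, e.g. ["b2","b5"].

idom tree: b1←b0 b2←b1 b3←b1 b4←b3 b5←b4 b6←b3 b7←b3 b8←b3
Dom at joins:
  b1: preds {b0,b8}: {b0} ∩ {b0,b1,b3,b8} = {b0}; idom=b0
  b3: preds {b1,b2}: {b0,b1} ∩ {b0,b1,b2} = {b0,b1}; idom=b1
  b6: preds {b3,b4}: {b0,b1,b3} ∩ {b0,b1,b3,b4} = {b0,b1,b3}; idom=b3
  b7: preds {b3,b4,b5}: {b0,b1,b3} ∩ {b0,b1,b3,b4} ∩ {b0,b1,b3,b4,b5} = {b0,b1,b3}; idom=b3
  b8: preds {b5,b6,b7}: {b0,b1,b3,b4,b5} ∩ {b0,b1,b3,b6} ∩ {b0,b1,b3,b7} = {b0,b1,b3}; idom=b3

DF walk-up:
  b1←b0: walk · to b0
  b1←b8: walk b8→b3→b1 to b0
  b3←b1: walk · to b1
  b3←b2: walk b2 to b1
  b6←b3: walk · to b3
  b6←b4: walk b4 to b3
  b7←b3: walk · to b3
  b7←b4: walk b4 to b3
  b7←b5: walk b5→b4 to b3
  b8←b5: walk b5→b4 to b3
  b8←b6: walk b6 to b3
  b8←b7: walk b7 to b3
  b0 → ∅
  b1 → {b1}
  b2 → {b3}
  b3 → {b1}
  b4 → {b6,b7,b8}
  b5 → {b7,b8}
  b6 → {b8}
  b7 → {b8}
  b8 → {b1}

φ for k: defs {b3,b5}
  DF⁺ = {b1,b7,b8}

Answer: ["b1", "b7", "b8"]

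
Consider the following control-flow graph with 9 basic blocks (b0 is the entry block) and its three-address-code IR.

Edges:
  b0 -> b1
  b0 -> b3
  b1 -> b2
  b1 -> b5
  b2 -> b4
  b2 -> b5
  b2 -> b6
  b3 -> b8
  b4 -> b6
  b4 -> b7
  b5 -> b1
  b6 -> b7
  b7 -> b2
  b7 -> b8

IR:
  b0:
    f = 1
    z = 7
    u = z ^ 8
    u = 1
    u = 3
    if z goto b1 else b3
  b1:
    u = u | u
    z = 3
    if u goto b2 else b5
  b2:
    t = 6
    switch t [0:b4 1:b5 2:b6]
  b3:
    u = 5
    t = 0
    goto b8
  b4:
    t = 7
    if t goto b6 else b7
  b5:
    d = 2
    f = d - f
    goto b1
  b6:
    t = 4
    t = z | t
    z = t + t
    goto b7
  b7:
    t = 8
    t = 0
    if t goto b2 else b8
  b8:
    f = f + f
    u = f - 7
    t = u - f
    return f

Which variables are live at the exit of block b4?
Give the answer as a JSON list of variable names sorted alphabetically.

Answer: ["f", "u", "z"]

Working:
Per-block:
  b0: def={f,u,z} ue=∅
  b1: def={u,z} ue={u}
  b2: def={t} ue=∅
  b3: def={t,u} ue=∅
  b4: def={t} ue=∅
  b5: def={d,f} ue={f}
  b6: def={t,z} ue={z}
  b7: def={t} ue=∅
  b8: def={f,t,u} ue={f}

Liveness:
  b0 li=∅ lo={f,u}
  b1 li={f,u} lo={f,u,z}
  b2 li={f,u,z} lo={f,u,z}
  b3 li={f} lo={f}
  b4 li={f,u,z} lo={f,u,z}
  b5 li={f,u} lo={f,u}
  b6 li={f,u,z} lo={f,u,z}
  b7 li={f,u,z} lo={f,u,z}
  b8 li={f} lo=∅

live-out(b4) = ["f", "u", "z"]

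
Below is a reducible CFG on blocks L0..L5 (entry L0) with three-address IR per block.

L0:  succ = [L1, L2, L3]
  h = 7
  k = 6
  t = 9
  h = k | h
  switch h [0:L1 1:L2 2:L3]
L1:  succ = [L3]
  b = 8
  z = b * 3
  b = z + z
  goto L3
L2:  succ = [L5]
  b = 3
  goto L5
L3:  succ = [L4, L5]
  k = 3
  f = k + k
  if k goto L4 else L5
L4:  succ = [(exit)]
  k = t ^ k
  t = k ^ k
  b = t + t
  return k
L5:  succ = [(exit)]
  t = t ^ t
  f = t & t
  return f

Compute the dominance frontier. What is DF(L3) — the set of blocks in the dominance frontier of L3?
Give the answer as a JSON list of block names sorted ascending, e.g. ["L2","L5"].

Answer: ["L5"]

Analysis:
idom tree: L1←L0 L2←L0 L3←L0 L4←L3 L5←L0
Dom at joins:
  L3: preds {L0,L1}: {L0} ∩ {L0,L1} = {L0}; idom=L0
  L5: preds {L2,L3}: {L0,L2} ∩ {L0,L3} = {L0}; idom=L0

DF walk-up:
  join L3 pred L0: · stop@L0
  join L3 pred L1: L1 stop@L0
  join L5 pred L2: L2 stop@L0
  join L5 pred L3: L3 stop@L0
  L0 → ∅
  L1 → {L3}
  L2 → {L5}
  L3 → {L5}
  L4 → ∅
  L5 → ∅

DF(L3) = ["L5"]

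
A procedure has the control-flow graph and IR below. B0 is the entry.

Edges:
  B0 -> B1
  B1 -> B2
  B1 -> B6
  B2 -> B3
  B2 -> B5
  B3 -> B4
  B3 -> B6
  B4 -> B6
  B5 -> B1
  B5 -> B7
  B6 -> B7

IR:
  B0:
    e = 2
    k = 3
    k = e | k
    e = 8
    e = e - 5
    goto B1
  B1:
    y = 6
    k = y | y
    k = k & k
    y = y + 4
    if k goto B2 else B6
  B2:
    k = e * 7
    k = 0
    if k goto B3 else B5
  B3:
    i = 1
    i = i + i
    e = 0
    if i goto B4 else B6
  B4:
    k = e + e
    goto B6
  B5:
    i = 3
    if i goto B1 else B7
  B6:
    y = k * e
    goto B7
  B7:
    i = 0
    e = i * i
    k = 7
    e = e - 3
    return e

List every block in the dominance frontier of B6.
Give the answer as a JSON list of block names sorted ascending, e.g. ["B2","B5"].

idom tree: B1←B0 B2←B1 B3←B2 B4←B3 B5←B2 B6←B1 B7←B1
Dom∩ at merges:
  B1: preds {B0,B5}: {B0} ∩ {B0,B1,B2,B5} = {B0}; idom=B0
  B6: preds {B1,B3,B4}: {B0,B1} ∩ {B0,B1,B2,B3} ∩ {B0,B1,B2,B3,B4} = {B0,B1}; idom=B1
  B7: preds {B5,B6}: {B0,B1,B2,B5} ∩ {B0,B1,B6} = {B0,B1}; idom=B1

DF derivation:
  B1←B0: walk · to B0
  B1←B5: walk B5→B2→B1 to B0
  B6←B1: walk · to B1
  B6←B3: walk B3→B2 to B1
  B6←B4: walk B4→B3→B2 to B1
  B7←B5: walk B5→B2 to B1
  B7←B6: walk B6 to B1
  B0 → ∅
  B1 → {B1}
  B2 → {B1,B6,B7}
  B3 → {B6}
  B4 → {B6}
  B5 → {B1,B7}
  B6 → {B7}
  B7 → ∅

DF(B6) = ["B7"]

Answer: ["B7"]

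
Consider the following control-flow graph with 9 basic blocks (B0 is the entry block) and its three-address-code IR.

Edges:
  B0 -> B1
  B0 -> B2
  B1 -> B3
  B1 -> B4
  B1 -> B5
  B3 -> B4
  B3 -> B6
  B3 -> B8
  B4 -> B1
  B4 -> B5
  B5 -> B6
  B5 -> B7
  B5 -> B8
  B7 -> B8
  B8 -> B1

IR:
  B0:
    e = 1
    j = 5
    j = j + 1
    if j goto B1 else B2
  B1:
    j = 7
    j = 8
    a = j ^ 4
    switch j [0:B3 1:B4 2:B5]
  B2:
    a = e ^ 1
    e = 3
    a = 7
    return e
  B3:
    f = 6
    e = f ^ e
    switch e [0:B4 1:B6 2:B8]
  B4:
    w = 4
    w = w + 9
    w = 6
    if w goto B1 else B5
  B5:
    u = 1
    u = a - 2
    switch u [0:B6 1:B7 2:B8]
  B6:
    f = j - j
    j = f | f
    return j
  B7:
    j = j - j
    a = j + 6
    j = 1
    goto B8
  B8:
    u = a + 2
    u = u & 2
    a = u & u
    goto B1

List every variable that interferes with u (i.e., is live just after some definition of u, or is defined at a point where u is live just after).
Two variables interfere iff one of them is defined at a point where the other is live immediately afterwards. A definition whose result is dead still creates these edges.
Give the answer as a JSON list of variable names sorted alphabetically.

Block summaries:
  B0 def {e,j} use ∅
  B1 def {a,j} use ∅
  B2 def {a,e} use {e}
  B3 def {e,f} use {e}
  B4 def {w} use ∅
  B5 def {u} use {a}
  B6 def {f,j} use {j}
  B7 def {a,j} use {j}
  B8 def {a,u} use {a}

Live sets:
  live B0: ∅→{e}
  live B1: {e}→{a,e,j}
  live B2: {e}→∅
  live B3: {a,e,j}→{a,e,j}
  live B4: {a,e,j}→{a,e,j}
  live B5: {a,e,j}→{a,e,j}
  live B6: {j}→∅
  live B7: {e,j}→{a,e}
  live B8: {a,e}→{e}

Interference:
  a↔{e,f,j,u,w}
  e↔{a,f,j,u,w}
  f↔{a,e,j}
  j↔{a,e,f,u,w}
  u↔{a,e,j}
  w↔{a,e,j}

N(u) = ["a", "e", "j"]

Answer: ["a", "e", "j"]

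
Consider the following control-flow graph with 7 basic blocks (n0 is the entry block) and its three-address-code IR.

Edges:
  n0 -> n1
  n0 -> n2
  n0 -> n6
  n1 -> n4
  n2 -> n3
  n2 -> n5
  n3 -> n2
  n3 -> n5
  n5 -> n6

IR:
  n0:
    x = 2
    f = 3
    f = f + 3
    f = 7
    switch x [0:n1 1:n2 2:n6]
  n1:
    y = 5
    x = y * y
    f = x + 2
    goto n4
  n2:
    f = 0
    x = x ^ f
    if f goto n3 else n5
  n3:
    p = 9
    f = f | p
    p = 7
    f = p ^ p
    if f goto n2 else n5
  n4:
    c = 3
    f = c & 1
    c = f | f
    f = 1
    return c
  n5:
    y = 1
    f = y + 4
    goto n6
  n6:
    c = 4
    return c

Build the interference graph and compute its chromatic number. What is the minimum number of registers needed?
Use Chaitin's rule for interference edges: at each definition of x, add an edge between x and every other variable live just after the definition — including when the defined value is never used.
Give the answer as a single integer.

Block summaries:
  n0 def {f,x} use ∅
  n1 def {f,x,y} use ∅
  n2 def {f,x} use {x}
  n3 def {f,p} use {f}
  n4 def {c,f} use ∅
  n5 def {f,y} use ∅
  n6 def {c} use ∅

Backward fixpoint:
  n0: in=∅ out={x}
  n1: in=∅ out=∅
  n2: in={x} out={f,x}
  n3: in={f,x} out={x}
  n4: in=∅ out=∅
  n5: in=∅ out=∅
  n6: in=∅ out=∅

Conflict graph:
  c↔{f}
  f↔{c,p,x}
  p↔{f,x}
  x↔{f,p}
  y↔∅

Registers:
  clique {f,p,x} ⇒ need ≥ 3
  assign c→c1 f→c0 p→c1 x→c2 y→c0 — no edge inside a register ⇒ χ ≤ 3
  χ = 3

Answer: 3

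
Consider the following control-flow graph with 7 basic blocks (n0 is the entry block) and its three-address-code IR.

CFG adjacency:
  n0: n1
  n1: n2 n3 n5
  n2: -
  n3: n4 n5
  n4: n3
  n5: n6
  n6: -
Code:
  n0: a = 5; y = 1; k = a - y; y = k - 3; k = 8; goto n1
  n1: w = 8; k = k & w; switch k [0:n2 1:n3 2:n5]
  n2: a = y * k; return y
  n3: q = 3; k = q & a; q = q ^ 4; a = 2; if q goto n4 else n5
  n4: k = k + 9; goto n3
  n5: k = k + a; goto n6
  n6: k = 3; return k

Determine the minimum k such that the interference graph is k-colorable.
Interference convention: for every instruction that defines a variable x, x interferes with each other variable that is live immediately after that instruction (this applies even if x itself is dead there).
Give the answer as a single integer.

Answer: 4

Analysis:
Per-block:
  n0: {a,k,y} / ∅
  n1: {k,w} / {k}
  n2: {a} / {k,y}
  n3: {a,k,q} / {a}
  n4: {k} / {k}
  n5: {k} / {a,k}
  n6: {k} / ∅

Backward fixpoint:
  live n0: ∅→{a,k,y}
  live n1: {a,k,y}→{a,k,y}
  live n2: {k,y}→∅
  live n3: {a}→{a,k}
  live n4: {a,k}→{a}
  live n5: {a,k}→∅
  live n6: ∅→∅

Interfere edges:
  a↔{k,q,w,y}
  k↔{a,q,w,y}
  q↔{a,k}
  w↔{a,k,y}
  y↔{a,k,w}

Colouring:
  clique {a,k,w,y} ⇒ need ≥ 4
  4-colouring: c0={a}  c1={k}  c2={q,w}  c3={y}
  χ = 4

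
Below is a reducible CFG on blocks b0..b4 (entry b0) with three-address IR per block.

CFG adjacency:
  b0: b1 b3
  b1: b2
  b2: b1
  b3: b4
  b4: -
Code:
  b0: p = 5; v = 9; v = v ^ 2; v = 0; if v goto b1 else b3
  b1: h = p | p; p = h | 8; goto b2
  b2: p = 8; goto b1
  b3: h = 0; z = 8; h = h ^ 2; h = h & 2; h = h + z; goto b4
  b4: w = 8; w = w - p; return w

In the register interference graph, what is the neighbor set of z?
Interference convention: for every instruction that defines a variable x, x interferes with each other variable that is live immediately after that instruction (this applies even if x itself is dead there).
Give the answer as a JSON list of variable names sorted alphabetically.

Answer: ["h", "p"]

Derivation:
Per-block:
  b0 def {p,v} use ∅
  b1 def {h,p} use {p}
  b2 def {p} use ∅
  b3 def {h,z} use ∅
  b4 def {w} use {p}

Liveness:
  b0: in=∅ out={p}
  b1: in={p} out=∅
  b2: in=∅ out={p}
  b3: in={p} out={p}
  b4: in={p} out=∅

Interference:
  h: {p,z}
  p: {h,v,w,z}
  v: {p}
  w: {p}
  z: {h,p}

N(z) = ["h", "p"]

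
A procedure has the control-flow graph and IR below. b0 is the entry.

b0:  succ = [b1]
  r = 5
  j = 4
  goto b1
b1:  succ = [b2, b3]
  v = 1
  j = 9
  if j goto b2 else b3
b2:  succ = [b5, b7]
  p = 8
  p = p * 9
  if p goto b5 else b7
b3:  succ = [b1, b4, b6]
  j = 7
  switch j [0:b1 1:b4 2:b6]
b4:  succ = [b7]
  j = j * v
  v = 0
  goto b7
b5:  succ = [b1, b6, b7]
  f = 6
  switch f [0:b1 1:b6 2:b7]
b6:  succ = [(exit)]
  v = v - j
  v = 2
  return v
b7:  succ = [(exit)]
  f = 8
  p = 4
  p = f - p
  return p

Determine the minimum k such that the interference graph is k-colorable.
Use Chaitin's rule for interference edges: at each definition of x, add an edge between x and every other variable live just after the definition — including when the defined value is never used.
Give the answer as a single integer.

Answer: 4

Analysis:
Block summaries:
  b0: def={j,r} ue=∅
  b1: def={j,v} ue=∅
  b2: def={p} ue=∅
  b3: def={j} ue=∅
  b4: def={j,v} ue={j,v}
  b5: def={f} ue=∅
  b6: def={v} ue={j,v}
  b7: def={f,p} ue=∅

Live sets:
  live b0: ∅→∅
  live b1: ∅→{j,v}
  live b2: {j,v}→{j,v}
  live b3: {v}→{j,v}
  live b4: {j,v}→∅
  live b5: {j,v}→{j,v}
  live b6: {j,v}→∅
  live b7: ∅→∅

Interference:
  f: {j,p,v}
  j: {f,p,v}
  p: {f,j,v}
  r: ∅
  v: {f,j,p}

Registers:
  {f,j,p,v} pairwise interfere (4-clique) ⇒ χ ≥ 4
  assign f→R0 j→R1 p→R2 r→R0 v→R3 — no edge inside a register ⇒ χ ≤ 4
  χ = 4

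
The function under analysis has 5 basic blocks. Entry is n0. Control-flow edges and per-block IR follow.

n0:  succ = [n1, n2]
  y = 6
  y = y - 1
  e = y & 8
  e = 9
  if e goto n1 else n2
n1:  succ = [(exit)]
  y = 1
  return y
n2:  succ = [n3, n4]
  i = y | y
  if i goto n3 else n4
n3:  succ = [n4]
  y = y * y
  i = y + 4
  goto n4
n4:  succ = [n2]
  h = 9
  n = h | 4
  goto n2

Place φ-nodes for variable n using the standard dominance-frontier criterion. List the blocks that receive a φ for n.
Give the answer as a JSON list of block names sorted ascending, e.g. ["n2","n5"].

Answer: ["n2"]

Working:
idom tree: n1←n0 n2←n0 n3←n2 n4←n2
Dom at joins:
  n2: preds {n0,n4}: {n0} ∩ {n0,n2,n4} = {n0}; idom=n0
  n4: preds {n2,n3}: {n0,n2} ∩ {n0,n2,n3} = {n0,n2}; idom=n2

DF derivation:
  n2←n0: walk · to n0
  n2←n4: walk n4→n2 to n0
  n4←n2: walk · to n2
  n4←n3: walk n3 to n2
  n0: DF=∅
  n1: DF=∅
  n2: DF={n2}
  n3: DF={n4}
  n4: DF={n2}

φ for n: defs {n4}
  DF⁺ = {n2}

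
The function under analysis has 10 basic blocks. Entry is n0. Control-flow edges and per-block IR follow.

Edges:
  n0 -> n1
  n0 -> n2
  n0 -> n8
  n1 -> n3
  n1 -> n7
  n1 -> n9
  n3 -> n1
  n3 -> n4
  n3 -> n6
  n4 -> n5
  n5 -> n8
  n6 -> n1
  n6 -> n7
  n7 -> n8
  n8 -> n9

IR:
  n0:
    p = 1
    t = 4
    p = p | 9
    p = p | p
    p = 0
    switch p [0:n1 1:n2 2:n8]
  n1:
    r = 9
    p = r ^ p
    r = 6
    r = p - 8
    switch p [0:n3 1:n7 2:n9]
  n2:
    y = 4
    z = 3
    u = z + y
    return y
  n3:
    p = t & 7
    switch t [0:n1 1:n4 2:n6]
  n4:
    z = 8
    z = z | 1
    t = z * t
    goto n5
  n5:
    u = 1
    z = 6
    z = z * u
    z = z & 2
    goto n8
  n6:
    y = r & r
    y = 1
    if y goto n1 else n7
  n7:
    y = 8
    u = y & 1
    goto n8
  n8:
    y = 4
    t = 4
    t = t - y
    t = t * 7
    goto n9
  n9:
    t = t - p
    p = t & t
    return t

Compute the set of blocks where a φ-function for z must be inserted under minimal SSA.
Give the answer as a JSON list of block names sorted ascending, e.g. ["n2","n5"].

idom tree: n1←n0 n2←n0 n3←n1 n4←n3 n5←n4 n6←n3 n7←n1 n8←n0 n9←n0
Dom at joins:
  n1: preds {n0,n3,n6}: {n0} ∩ {n0,n1,n3} ∩ {n0,n1,n3,n6} = {n0}; idom=n0
  n7: preds {n1,n6}: {n0,n1} ∩ {n0,n1,n3,n6} = {n0,n1}; idom=n1
  n8: preds {n0,n5,n7}: {n0} ∩ {n0,n1,n3,n4,n5} ∩ {n0,n1,n7} = {n0}; idom=n0
  n9: preds {n1,n8}: {n0,n1} ∩ {n0,n8} = {n0}; idom=n0

DF walk-up:
  join n1 pred n0: · stop@n0
  join n1 pred n3: n3→n1 stop@n0
  join n1 pred n6: n6→n3→n1 stop@n0
  join n7 pred n1: · stop@n1
  join n7 pred n6: n6→n3 stop@n1
  join n8 pred n0: · stop@n0
  join n8 pred n5: n5→n4→n3→n1 stop@n0
  join n8 pred n7: n7→n1 stop@n0
  join n9 pred n1: n1 stop@n0
  join n9 pred n8: n8 stop@n0
  n0: DF=∅
  n1: DF={n1,n8,n9}
  n2: DF=∅
  n3: DF={n1,n7,n8}
  n4: DF={n8}
  n5: DF={n8}
  n6: DF={n1,n7}
  n7: DF={n8}
  n8: DF={n9}
  n9: DF=∅

φ for z: defs {n2,n4,n5}
  DF⁺ = {n8,n9}

Answer: ["n8", "n9"]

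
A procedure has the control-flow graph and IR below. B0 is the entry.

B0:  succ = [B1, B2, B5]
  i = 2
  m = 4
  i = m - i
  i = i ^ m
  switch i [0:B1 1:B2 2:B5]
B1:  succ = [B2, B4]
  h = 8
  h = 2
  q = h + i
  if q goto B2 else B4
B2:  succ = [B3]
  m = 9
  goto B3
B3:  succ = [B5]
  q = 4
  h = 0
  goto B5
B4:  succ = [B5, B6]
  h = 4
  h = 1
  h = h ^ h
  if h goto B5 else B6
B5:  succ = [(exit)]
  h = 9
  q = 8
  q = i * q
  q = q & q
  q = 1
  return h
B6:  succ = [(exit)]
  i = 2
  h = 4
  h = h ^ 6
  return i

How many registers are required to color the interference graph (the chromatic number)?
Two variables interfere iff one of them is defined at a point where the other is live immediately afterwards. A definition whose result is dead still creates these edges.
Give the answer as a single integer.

Answer: 3

Analysis:
Per-block:
  B0 def {i,m} use ∅
  B1 def {h,q} use {i}
  B2 def {m} use ∅
  B3 def {h,q} use ∅
  B4 def {h} use ∅
  B5 def {h,q} use {i}
  B6 def {h,i} use ∅

Live sets:
  B0: in=∅ out={i}
  B1: in={i} out={i}
  B2: in={i} out={i}
  B3: in={i} out={i}
  B4: in={i} out={i}
  B5: in={i} out=∅
  B6: in=∅ out=∅

Conflict graph:
  h: {i,q}
  i: {h,m,q}
  m: {i}
  q: {h,i}

Colouring:
  {h,i,q} pairwise interfere (3-clique) ⇒ χ ≥ 3
  assign h→r1 i→r0 m→r1 q→r2 — no edge inside a register ⇒ χ ≤ 3
  χ = 3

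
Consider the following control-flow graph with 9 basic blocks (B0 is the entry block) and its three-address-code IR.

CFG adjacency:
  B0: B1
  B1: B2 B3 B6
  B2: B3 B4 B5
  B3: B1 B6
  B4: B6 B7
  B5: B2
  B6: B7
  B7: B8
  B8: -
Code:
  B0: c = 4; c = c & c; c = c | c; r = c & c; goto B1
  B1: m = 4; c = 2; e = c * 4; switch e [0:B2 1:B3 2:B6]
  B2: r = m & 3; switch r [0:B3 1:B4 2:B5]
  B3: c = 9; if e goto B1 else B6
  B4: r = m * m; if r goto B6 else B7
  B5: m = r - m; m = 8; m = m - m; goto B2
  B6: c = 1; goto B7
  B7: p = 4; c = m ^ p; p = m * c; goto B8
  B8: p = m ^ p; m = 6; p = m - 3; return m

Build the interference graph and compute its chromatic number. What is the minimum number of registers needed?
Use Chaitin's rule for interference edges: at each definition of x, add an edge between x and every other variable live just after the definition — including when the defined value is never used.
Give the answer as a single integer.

Block summaries:
  B0: def={c,r} ue=∅
  B1: def={c,e,m} ue=∅
  B2: def={r} ue={m}
  B3: def={c} ue={e}
  B4: def={r} ue={m}
  B5: def={m} ue={m,r}
  B6: def={c} ue=∅
  B7: def={c,p} ue={m}
  B8: def={m,p} ue={m,p}

Live sets:
  B0: in=∅ out=∅
  B1: in=∅ out={e,m}
  B2: in={e,m} out={e,m,r}
  B3: in={e,m} out={m}
  B4: in={m} out={m}
  B5: in={e,m,r} out={e,m}
  B6: in={m} out={m}
  B7: in={m} out={m,p}
  B8: in={m,p} out=∅

Conflict graph:
  c — {e,m}
  e — {c,m,r}
  m — {c,e,p,r}
  p — {m}
  r — {e,m}

Registers:
  clique {c,e,m} ⇒ need ≥ 3
  3-colouring: R0={m}  R1={e,p}  R2={c,r}
  χ = 3

Answer: 3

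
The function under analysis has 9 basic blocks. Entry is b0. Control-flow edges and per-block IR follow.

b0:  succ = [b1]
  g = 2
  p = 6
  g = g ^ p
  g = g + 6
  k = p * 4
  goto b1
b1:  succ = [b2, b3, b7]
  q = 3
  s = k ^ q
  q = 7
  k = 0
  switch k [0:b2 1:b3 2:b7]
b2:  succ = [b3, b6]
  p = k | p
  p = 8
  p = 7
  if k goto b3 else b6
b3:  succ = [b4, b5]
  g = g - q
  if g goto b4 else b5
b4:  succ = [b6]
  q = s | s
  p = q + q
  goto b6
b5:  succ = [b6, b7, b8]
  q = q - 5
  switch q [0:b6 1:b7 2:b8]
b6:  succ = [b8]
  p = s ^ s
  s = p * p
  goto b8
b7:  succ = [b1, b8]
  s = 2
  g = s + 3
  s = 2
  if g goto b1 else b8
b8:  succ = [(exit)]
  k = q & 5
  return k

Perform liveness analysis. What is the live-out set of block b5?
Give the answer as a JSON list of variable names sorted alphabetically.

def/use:
  b0 def {g,k,p} use ∅
  b1 def {k,q,s} use {k}
  b2 def {p} use {k,p}
  b3 def {g} use {g,q}
  b4 def {p,q} use {s}
  b5 def {q} use {q}
  b6 def {p,s} use {s}
  b7 def {g,s} use ∅
  b8 def {k} use {q}

Liveness:
  b0: in=∅ out={g,k,p}
  b1: in={g,k,p} out={g,k,p,q,s}
  b2: in={g,k,p,q,s} out={g,k,p,q,s}
  b3: in={g,k,p,q,s} out={k,p,q,s}
  b4: in={s} out={q,s}
  b5: in={k,p,q,s} out={k,p,q,s}
  b6: in={q,s} out={q}
  b7: in={k,p,q} out={g,k,p,q}
  b8: in={q} out=∅

live-out(b5) = ["k", "p", "q", "s"]

Answer: ["k", "p", "q", "s"]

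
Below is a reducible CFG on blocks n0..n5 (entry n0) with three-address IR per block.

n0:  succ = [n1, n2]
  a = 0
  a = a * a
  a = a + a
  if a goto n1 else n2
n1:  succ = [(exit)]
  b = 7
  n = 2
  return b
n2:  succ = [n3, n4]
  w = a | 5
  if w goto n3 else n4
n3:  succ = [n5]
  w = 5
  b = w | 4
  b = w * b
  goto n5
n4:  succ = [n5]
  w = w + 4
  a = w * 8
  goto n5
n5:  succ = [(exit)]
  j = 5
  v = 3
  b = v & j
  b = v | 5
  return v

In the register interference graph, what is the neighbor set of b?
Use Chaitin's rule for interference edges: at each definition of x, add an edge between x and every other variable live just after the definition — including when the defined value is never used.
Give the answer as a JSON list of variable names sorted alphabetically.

Block summaries:
  n0: def={a} ue=∅
  n1: def={b,n} ue=∅
  n2: def={w} ue={a}
  n3: def={b,w} ue=∅
  n4: def={a,w} ue={w}
  n5: def={b,j,v} ue=∅

Backward fixpoint:
  n0 li=∅ lo={a}
  n1 li=∅ lo=∅
  n2 li={a} lo={w}
  n3 li=∅ lo=∅
  n4 li={w} lo=∅
  n5 li=∅ lo=∅

Interference:
  a: ∅
  b: {n,v,w}
  j: {v}
  n: {b}
  v: {b,j}
  w: {b}

N(b) = ["n", "v", "w"]

Answer: ["n", "v", "w"]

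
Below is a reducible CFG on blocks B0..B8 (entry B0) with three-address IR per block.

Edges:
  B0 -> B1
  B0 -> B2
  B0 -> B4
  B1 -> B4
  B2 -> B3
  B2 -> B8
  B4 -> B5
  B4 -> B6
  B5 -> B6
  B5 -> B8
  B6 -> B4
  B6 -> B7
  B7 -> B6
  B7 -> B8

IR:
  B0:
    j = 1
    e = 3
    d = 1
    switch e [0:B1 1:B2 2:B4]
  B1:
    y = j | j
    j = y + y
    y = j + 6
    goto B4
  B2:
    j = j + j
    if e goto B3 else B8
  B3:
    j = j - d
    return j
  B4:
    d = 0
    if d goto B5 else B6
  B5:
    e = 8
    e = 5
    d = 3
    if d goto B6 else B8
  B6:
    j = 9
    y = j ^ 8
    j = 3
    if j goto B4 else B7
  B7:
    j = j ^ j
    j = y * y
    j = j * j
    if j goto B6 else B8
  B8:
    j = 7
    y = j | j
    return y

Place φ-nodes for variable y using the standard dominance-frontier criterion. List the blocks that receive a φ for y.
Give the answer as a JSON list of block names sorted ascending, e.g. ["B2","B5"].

Answer: ["B4", "B6", "B8"]

Working:
idom tree: B1←B0 B2←B0 B3←B2 B4←B0 B5←B4 B6←B4 B7←B6 B8←B0
Dom at joins:
  B4: preds {B0,B1,B6}: {B0} ∩ {B0,B1} ∩ {B0,B4,B6} = {B0}; idom=B0
  B6: preds {B4,B5,B7}: {B0,B4} ∩ {B0,B4,B5} ∩ {B0,B4,B6,B7} = {B0,B4}; idom=B4
  B8: preds {B2,B5,B7}: {B0,B2} ∩ {B0,B4,B5} ∩ {B0,B4,B6,B7} = {B0}; idom=B0

DF derivation:
  B4←B0: walk · to B0
  B4←B1: walk B1 to B0
  B4←B6: walk B6→B4 to B0
  B6←B4: walk · to B4
  B6←B5: walk B5 to B4
  B6←B7: walk B7→B6 to B4
  B8←B2: walk B2 to B0
  B8←B5: walk B5→B4 to B0
  B8←B7: walk B7→B6→B4 to B0
  DF(B0)=∅
  DF(B1)={B4}
  DF(B2)={B8}
  DF(B3)=∅
  DF(B4)={B4,B8}
  DF(B5)={B6,B8}
  DF(B6)={B4,B6,B8}
  DF(B7)={B6,B8}
  DF(B8)=∅

φ for y: defs {B1,B6,B8}
  DF⁺ = {B4,B6,B8}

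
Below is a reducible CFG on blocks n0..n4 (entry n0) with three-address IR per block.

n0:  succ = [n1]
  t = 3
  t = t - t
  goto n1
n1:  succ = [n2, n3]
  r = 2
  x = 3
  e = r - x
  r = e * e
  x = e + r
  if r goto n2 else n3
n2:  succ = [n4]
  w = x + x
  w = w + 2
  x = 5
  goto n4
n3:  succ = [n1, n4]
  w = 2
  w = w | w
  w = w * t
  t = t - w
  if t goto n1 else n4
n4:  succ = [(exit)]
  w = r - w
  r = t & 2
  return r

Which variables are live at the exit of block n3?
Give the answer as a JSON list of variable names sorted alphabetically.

Answer: ["r", "t", "w"]

Derivation:
def/use:
  n0 def {t} use ∅
  n1 def {e,r,x} use ∅
  n2 def {w,x} use {x}
  n3 def {t,w} use {t}
  n4 def {r,w} use {r,t,w}

Backward fixpoint:
  n0: in=∅ out={t}
  n1: in={t} out={r,t,x}
  n2: in={r,t,x} out={r,t,w}
  n3: in={r,t} out={r,t,w}
  n4: in={r,t,w} out=∅

live-out(n3) = ["r", "t", "w"]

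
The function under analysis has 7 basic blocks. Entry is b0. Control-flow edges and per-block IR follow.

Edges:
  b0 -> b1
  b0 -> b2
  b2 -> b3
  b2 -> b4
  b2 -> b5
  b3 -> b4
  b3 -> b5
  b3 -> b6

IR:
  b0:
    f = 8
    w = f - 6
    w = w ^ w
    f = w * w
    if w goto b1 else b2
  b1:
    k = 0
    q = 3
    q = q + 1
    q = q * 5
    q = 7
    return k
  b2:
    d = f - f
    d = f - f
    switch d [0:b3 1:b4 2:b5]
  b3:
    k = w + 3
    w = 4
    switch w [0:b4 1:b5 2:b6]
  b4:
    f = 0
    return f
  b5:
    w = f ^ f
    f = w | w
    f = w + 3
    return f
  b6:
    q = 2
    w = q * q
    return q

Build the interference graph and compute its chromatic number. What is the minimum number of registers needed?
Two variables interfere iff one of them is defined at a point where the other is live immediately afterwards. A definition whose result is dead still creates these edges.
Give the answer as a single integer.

def/use:
  b0: {f,w} / ∅
  b1: {k,q} / ∅
  b2: {d} / {f}
  b3: {k,w} / {w}
  b4: {f} / ∅
  b5: {f,w} / {f}
  b6: {q,w} / ∅

Live sets:
  b0 li=∅ lo={f,w}
  b1 li=∅ lo=∅
  b2 li={f,w} lo={f,w}
  b3 li={f,w} lo={f}
  b4 li=∅ lo=∅
  b5 li={f} lo=∅
  b6 li=∅ lo=∅

Conflict graph:
  d — {f,w}
  f — {d,k,w}
  k — {f,q}
  q — {k,w}
  w — {d,f,q}

Registers:
  {d,f,w} pairwise interfere (3-clique) ⇒ χ ≥ 3
  assign d→R2 f→R0 k→R1 q→R0 w→R1 — no edge inside a register ⇒ χ ≤ 3
  χ = 3

Answer: 3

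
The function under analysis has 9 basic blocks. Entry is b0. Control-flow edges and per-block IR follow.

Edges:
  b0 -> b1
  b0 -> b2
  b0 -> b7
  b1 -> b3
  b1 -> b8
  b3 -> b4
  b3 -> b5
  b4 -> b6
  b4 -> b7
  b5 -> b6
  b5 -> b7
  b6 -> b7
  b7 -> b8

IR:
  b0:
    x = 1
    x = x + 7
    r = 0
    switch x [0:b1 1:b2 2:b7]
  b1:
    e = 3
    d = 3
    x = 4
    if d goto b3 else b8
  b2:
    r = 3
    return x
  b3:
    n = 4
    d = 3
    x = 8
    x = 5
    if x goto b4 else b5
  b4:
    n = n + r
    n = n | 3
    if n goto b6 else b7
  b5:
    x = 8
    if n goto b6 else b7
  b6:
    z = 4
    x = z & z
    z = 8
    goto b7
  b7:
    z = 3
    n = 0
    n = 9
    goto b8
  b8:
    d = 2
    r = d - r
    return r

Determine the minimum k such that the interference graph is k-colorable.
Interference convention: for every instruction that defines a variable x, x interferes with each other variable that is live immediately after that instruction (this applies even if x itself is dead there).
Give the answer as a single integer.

Answer: 4

Derivation:
Per-block:
  b0: def={r,x} ue=∅
  b1: def={d,e,x} ue=∅
  b2: def={r} ue={x}
  b3: def={d,n,x} ue=∅
  b4: def={n} ue={n,r}
  b5: def={x} ue={n}
  b6: def={x,z} ue=∅
  b7: def={n,z} ue=∅
  b8: def={d,r} ue={r}

Liveness:
  b0 li=∅ lo={r,x}
  b1 li={r} lo={r}
  b2 li={x} lo=∅
  b3 li={r} lo={n,r}
  b4 li={n,r} lo={r}
  b5 li={n,r} lo={r}
  b6 li={r} lo={r}
  b7 li={r} lo={r}
  b8 li={r} lo=∅

Conflict graph:
  d: {n,r,x}
  e: {r}
  n: {d,r,x}
  r: {d,e,n,x,z}
  x: {d,n,r}
  z: {r}

Chromatic number:
  clique {d,n,r,x} ⇒ need ≥ 4
  4-colouring: c0={r}  c1={d,e,z}  c2={n}  c3={x}
  χ = 4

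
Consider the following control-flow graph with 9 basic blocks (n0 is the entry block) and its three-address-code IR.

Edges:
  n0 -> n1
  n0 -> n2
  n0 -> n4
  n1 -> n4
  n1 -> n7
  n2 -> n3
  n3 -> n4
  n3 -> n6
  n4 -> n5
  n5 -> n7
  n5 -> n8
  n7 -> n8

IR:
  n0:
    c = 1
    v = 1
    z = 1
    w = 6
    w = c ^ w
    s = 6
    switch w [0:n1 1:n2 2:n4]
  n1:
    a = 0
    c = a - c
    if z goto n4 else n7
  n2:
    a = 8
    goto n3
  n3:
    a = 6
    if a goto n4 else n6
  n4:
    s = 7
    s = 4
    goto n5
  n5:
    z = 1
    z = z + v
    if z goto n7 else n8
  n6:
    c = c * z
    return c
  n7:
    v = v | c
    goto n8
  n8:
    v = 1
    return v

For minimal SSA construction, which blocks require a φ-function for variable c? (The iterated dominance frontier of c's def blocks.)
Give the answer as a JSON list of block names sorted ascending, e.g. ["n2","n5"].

Answer: ["n4", "n7", "n8"]

Derivation:
idom tree: n1←n0 n2←n0 n3←n2 n4←n0 n5←n4 n6←n3 n7←n0 n8←n0
Dom at joins:
  n4: preds {n0,n1,n3}: {n0} ∩ {n0,n1} ∩ {n0,n2,n3} = {n0}; idom=n0
  n7: preds {n1,n5}: {n0,n1} ∩ {n0,n4,n5} = {n0}; idom=n0
  n8: preds {n5,n7}: {n0,n4,n5} ∩ {n0,n7} = {n0}; idom=n0

Frontier:
  n4←n0: walk · to n0
  n4←n1: walk n1 to n0
  n4←n3: walk n3→n2 to n0
  n7←n1: walk n1 to n0
  n7←n5: walk n5→n4 to n0
  n8←n5: walk n5→n4 to n0
  n8←n7: walk n7 to n0
  DF(n0)=∅
  DF(n1)={n4,n7}
  DF(n2)={n4}
  DF(n3)={n4}
  DF(n4)={n7,n8}
  DF(n5)={n7,n8}
  DF(n6)=∅
  DF(n7)={n8}
  DF(n8)=∅

φ for c: defs {n0,n1,n6}
  DF⁺ = {n4,n7,n8}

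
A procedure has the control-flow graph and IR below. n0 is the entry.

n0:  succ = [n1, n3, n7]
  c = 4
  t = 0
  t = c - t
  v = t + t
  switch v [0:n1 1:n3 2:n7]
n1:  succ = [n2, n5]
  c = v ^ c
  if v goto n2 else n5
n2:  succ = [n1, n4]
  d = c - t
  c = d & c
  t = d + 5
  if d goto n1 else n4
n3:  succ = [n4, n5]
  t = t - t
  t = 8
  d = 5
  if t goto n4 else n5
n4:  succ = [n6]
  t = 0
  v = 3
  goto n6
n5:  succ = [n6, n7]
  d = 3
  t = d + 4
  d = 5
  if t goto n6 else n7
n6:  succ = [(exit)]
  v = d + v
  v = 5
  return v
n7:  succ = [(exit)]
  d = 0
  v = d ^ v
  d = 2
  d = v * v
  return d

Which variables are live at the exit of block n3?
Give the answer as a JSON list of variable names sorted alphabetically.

Answer: ["d", "v"]

Working:
Block summaries:
  n0 def {c,t,v} use ∅
  n1 def {c} use {c,v}
  n2 def {c,d,t} use {c,t}
  n3 def {d,t} use {t}
  n4 def {t,v} use ∅
  n5 def {d,t} use ∅
  n6 def {v} use {d,v}
  n7 def {d,v} use {v}

Live sets:
  n0 li=∅ lo={c,t,v}
  n1 li={c,t,v} lo={c,t,v}
  n2 li={c,t,v} lo={c,d,t,v}
  n3 li={t,v} lo={d,v}
  n4 li={d} lo={d,v}
  n5 li={v} lo={d,v}
  n6 li={d,v} lo=∅
  n7 li={v} lo=∅

live-out(n3) = ["d", "v"]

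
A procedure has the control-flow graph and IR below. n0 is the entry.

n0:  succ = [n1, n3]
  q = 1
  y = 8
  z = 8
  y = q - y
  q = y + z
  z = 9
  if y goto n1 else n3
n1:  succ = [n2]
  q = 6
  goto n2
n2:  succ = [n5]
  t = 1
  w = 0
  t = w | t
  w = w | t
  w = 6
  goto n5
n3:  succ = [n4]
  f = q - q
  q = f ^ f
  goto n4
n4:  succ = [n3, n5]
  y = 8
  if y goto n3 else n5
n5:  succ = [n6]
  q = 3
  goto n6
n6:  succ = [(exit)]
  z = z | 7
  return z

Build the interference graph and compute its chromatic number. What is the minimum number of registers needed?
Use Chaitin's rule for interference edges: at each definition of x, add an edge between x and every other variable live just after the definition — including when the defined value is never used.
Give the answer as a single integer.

Answer: 3

Analysis:
Per-block:
  n0: def={q,y,z} ue=∅
  n1: def={q} ue=∅
  n2: def={t,w} ue=∅
  n3: def={f,q} ue={q}
  n4: def={y} ue=∅
  n5: def={q} ue=∅
  n6: def={z} ue={z}

Liveness:
  live n0: ∅→{q,z}
  live n1: {z}→{z}
  live n2: {z}→{z}
  live n3: {q,z}→{q,z}
  live n4: {q,z}→{q,z}
  live n5: {z}→{z}
  live n6: {z}→∅

Interfere edges:
  f: {z}
  q: {y,z}
  t: {w,z}
  w: {t,z}
  y: {q,z}
  z: {f,q,t,w,y}

Registers:
  {q,y,z} pairwise interfere (3-clique) ⇒ χ ≥ 3
  3-colouring: c0={z}  c1={f,q,t}  c2={w,y}
  χ = 3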